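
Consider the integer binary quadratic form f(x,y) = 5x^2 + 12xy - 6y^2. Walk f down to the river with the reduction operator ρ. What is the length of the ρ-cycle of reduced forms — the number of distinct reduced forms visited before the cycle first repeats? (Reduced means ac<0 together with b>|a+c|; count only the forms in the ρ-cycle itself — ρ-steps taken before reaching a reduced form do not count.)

D = 264, ⌊√D⌋ = 16
river: ρ → (-6,12,5)
river: ρ → (5,8,-10)
river: ρ → (-10,12,3)
river: ρ → (3,12,-10)
river: ρ → (-10,8,5)
river: ρ → (5,12,-6)
ρ-cycle length = 6 (tail of 0 descent steps not counted)

6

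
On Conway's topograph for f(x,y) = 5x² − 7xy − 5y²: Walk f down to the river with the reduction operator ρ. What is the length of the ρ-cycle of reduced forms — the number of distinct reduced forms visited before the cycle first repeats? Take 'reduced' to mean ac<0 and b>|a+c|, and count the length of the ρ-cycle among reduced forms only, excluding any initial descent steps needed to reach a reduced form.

D = 149, ⌊√D⌋ = 12
descent: ρ → (-5,7,5)  [lands on river]
river: ρ → (5,3,-7)
river: ρ → (-7,11,1)
river: ρ → (1,11,-7)
river: ρ → (-7,3,5)
river: ρ → (5,7,-5)
river: ρ → (-5,3,7)
river: ρ → (7,11,-1)
river: ρ → (-1,11,7)
river: ρ → (7,3,-5)
ρ-cycle length = 10 (tail of 1 descent step not counted)

10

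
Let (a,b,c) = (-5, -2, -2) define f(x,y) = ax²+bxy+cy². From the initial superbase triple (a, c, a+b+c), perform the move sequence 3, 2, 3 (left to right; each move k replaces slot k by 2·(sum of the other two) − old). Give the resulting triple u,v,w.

start (-5,-2,-9) = (f(1,0),f(0,1),f(1,1))
replace slot 3: 2·((-5)+(-2)) − (-9) = -5 → (-5,-2,-5)
replace slot 2: 2·((-5)+(-5)) − (-2) = -18 → (-5,-18,-5)
replace slot 3: 2·((-5)+(-18)) − (-5) = -41 → (-5,-18,-41)

-5,-18,-41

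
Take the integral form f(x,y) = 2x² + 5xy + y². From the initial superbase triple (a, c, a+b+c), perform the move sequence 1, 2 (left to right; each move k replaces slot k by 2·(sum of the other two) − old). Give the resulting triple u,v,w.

start (2,1,8) = (f(1,0),f(0,1),f(1,1))
replace slot 1: 2·(1+8) − 2 = 16 → (16,1,8)
replace slot 2: 2·(16+8) − 1 = 47 → (16,47,8)

16,47,8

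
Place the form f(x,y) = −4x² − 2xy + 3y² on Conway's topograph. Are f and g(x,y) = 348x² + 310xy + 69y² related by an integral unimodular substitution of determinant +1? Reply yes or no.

D₁ = 52, D₂ = 52
river cycle of f (length 10): (3, 2, -4), (-4, 6, 1), (1, 6, -4), (-4, 2, 3), (3, 4, -3), (-3, 2, 4), (4, 6, -1), (-1, 6, 4), (4, 2, -3), (-3, 4, 3)
river cycle of g (length 10): (4, 2, -3), (-3, 4, 3), (3, 2, -4), (-4, 6, 1), (1, 6, -4), (-4, 2, 3), (3, 4, -3), (-3, 2, 4), (4, 6, -1), (-1, 6, 4)
cycles coincide ⇒ equivalent

yes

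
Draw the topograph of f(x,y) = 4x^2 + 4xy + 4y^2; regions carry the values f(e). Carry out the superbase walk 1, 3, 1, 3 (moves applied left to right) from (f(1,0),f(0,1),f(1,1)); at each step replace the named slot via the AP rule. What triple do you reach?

start (4,4,12) = (f(1,0),f(0,1),f(1,1))
replace slot 1: 2·(4+12) − 4 = 28 → (28,4,12)
replace slot 3: 2·(28+4) − 12 = 52 → (28,4,52)
replace slot 1: 2·(4+52) − 28 = 84 → (84,4,52)
replace slot 3: 2·(84+4) − 52 = 124 → (84,4,124)

84,4,124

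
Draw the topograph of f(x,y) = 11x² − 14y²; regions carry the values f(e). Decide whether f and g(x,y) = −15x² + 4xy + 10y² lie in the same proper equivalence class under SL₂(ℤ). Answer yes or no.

D₁ = 616, D₂ = 616
river cycle of f (length 8): (11, 22, -3), (-3, 20, 18), (18, 16, -5), (-5, 24, 2), (2, 24, -5), (-5, 16, 18), (18, 20, -3), (-3, 22, 11)
river cycle of g (length 10): (10, 16, -9), (-9, 20, 6), (6, 16, -15), (-15, 14, 7), (7, 14, -15), (-15, 16, 6), (6, 20, -9), (-9, 16, 10), (10, 24, -1), (-1, 24, 10)
cycles differ ⇒ inequivalent

no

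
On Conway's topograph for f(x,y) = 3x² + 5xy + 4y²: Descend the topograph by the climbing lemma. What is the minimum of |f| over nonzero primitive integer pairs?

translate: b→-1 (≡5 mod 6), so (3,5,4)→(3,-1,2)
flip: (3,-1,2)→(2,1,3)
reduced (well bottom): (2,1,3) with a≤c, −a<b≤a
well minimum = a = 2

2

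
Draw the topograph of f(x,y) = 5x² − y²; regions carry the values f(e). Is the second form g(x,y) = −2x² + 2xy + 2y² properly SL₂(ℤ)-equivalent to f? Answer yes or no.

D₁ = 20, D₂ = 20
river cycle of f (length 2): (-1, 4, 1), (1, 4, -1)
river cycle of g (length 2): (2, 2, -2), (-2, 2, 2)
cycles differ ⇒ inequivalent

no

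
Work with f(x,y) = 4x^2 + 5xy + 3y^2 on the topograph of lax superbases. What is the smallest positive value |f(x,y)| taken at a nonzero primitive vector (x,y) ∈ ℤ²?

translate: b→-3 (≡5 mod 8), so (4,5,3)→(4,-3,2)
flip: (4,-3,2)→(2,3,4)
translate: b→-1 (≡3 mod 4), so (2,3,4)→(2,-1,3)
reduced (well bottom): (2,-1,3) with a≤c, −a<b≤a
well minimum = a = 2

2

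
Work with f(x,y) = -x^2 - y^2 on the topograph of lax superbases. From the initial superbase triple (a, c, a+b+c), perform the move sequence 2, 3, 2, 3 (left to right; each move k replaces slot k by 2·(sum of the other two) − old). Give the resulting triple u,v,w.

start (-1,-1,-2) = (f(1,0),f(0,1),f(1,1))
replace slot 2: 2·((-1)+(-2)) − (-1) = -5 → (-1,-5,-2)
replace slot 3: 2·((-1)+(-5)) − (-2) = -10 → (-1,-5,-10)
replace slot 2: 2·((-1)+(-10)) − (-5) = -17 → (-1,-17,-10)
replace slot 3: 2·((-1)+(-17)) − (-10) = -26 → (-1,-17,-26)

-1,-17,-26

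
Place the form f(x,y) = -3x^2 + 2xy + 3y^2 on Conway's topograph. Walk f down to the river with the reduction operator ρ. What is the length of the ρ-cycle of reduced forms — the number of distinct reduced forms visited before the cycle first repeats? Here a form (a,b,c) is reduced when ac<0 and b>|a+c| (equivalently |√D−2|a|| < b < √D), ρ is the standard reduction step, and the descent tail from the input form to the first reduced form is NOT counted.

D = 40, ⌊√D⌋ = 6
river: ρ → (3,4,-2)
river: ρ → (-2,4,3)
river: ρ → (3,2,-3)
river: ρ → (-3,4,2)
river: ρ → (2,4,-3)
river: ρ → (-3,2,3)
ρ-cycle length = 6 (tail of 0 descent steps not counted)

6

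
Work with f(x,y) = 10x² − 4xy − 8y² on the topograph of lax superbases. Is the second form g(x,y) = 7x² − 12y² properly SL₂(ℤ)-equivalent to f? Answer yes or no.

D₁ = 336, D₂ = 336
river cycle of f (length 6): (-8, 4, 10), (10, 16, -2), (-2, 16, 10), (10, 4, -8), (-8, 12, 6), (6, 12, -8)
river cycle of g (length 4): (7, 14, -5), (-5, 16, 4), (4, 16, -5), (-5, 14, 7)
cycles differ ⇒ inequivalent

no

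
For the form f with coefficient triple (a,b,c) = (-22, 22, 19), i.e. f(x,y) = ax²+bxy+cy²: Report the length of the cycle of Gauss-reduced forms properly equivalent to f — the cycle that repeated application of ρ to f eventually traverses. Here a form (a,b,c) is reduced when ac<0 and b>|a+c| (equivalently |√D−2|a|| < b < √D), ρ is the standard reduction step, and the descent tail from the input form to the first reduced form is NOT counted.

D = 2156, ⌊√D⌋ = 46
river: ρ → (19,16,-25)
river: ρ → (-25,34,10)
river: ρ → (10,46,-1)
river: ρ → (-1,46,10)
river: ρ → (10,34,-25)
river: ρ → (-25,16,19)
river: ρ → (19,22,-22)
river: ρ → (-22,22,19)
ρ-cycle length = 8 (tail of 0 descent steps not counted)

8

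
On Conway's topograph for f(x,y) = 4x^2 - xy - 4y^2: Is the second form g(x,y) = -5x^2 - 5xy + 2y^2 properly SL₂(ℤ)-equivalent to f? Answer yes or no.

D₁ = 65, D₂ = 65
river cycle of f (length 6): (-4, 1, 4), (4, 7, -1), (-1, 7, 4), (4, 1, -4), (-4, 7, 1), (1, 7, -4)
river cycle of g (length 6): (2, 5, -5), (-5, 5, 2), (2, 7, -2), (-2, 5, 5), (5, 5, -2), (-2, 7, 2)
cycles differ ⇒ inequivalent

no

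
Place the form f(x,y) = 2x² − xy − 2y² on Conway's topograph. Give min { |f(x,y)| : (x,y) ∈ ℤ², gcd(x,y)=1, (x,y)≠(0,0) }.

descent: ρ → (-2,1,2)  [lands on river]
river: ρ → (2,3,-1)
river: ρ → (-1,3,2)
river: ρ → (2,1,-2)
river: ρ → (-2,3,1)
river: ρ → (1,3,-2)
closes: descent 1, river 6
min |a| on river = 1

1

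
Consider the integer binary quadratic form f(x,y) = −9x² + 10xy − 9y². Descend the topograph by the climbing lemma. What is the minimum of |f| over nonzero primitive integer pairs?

translate: b→8 (≡-10 mod 18), so (9,-10,9)→(9,8,8)
flip: (9,8,8)→(8,-8,9)
translate: b→8 (≡-8 mod 16), so (8,-8,9)→(8,8,9)
reduced (well bottom): (8,8,9) with a≤c, −a<b≤a
well minimum |f| = |-8| = 8 (negative-definite)

8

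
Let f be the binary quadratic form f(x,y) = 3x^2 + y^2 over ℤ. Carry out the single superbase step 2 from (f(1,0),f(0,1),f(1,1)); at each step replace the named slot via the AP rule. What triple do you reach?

start (3,1,4) = (f(1,0),f(0,1),f(1,1))
replace slot 2: 2·(3+4) − 1 = 13 → (3,13,4)

3,13,4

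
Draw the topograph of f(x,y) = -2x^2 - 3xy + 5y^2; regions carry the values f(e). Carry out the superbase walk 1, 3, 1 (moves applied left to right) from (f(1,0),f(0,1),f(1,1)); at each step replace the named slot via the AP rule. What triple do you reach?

start (-2,5,0) = (f(1,0),f(0,1),f(1,1))
replace slot 1: 2·(5+0) − (-2) = 12 → (12,5,0)
replace slot 3: 2·(12+5) − 0 = 34 → (12,5,34)
replace slot 1: 2·(5+34) − 12 = 66 → (66,5,34)

66,5,34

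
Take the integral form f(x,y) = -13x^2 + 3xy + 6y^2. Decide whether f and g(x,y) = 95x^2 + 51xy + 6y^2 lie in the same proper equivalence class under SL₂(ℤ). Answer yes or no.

D₁ = 321, D₂ = 321
river cycle of f (length 6): (6, 9, -10), (-10, 11, 5), (5, 9, -12), (-12, 15, 2), (2, 17, -4), (-4, 15, 6)
river cycle of g (length 6): (6, 9, -10), (-10, 11, 5), (5, 9, -12), (-12, 15, 2), (2, 17, -4), (-4, 15, 6)
cycles coincide ⇒ equivalent

yes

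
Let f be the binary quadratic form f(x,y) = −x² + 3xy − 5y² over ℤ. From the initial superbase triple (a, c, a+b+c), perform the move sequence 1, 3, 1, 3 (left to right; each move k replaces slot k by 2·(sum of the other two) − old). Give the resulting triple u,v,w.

start (-1,-5,-3) = (f(1,0),f(0,1),f(1,1))
replace slot 1: 2·((-5)+(-3)) − (-1) = -15 → (-15,-5,-3)
replace slot 3: 2·((-15)+(-5)) − (-3) = -37 → (-15,-5,-37)
replace slot 1: 2·((-5)+(-37)) − (-15) = -69 → (-69,-5,-37)
replace slot 3: 2·((-69)+(-5)) − (-37) = -111 → (-69,-5,-111)

-69,-5,-111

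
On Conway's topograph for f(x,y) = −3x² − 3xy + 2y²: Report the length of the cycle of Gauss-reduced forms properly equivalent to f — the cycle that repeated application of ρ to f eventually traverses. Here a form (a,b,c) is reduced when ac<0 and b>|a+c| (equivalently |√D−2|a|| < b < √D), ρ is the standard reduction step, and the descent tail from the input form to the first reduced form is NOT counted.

D = 33, ⌊√D⌋ = 5
descent: ρ → (2,3,-3)  [lands on river]
river: ρ → (-3,3,2)
river: ρ → (2,5,-1)
river: ρ → (-1,5,2)
ρ-cycle length = 4 (tail of 1 descent step not counted)

4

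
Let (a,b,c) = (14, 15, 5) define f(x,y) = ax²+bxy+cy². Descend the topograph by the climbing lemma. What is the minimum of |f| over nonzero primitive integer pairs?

translate: b→-13 (≡15 mod 28), so (14,15,5)→(14,-13,4)
flip: (14,-13,4)→(4,13,14)
translate: b→-3 (≡13 mod 8), so (4,13,14)→(4,-3,4)
flip: (4,-3,4)→(4,3,4)
reduced (well bottom): (4,3,4) with a≤c, −a<b≤a
well minimum = a = 4

4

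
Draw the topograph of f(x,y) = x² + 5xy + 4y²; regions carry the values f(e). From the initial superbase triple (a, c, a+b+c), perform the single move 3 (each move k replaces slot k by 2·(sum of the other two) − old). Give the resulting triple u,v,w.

start (1,4,10) = (f(1,0),f(0,1),f(1,1))
replace slot 3: 2·(1+4) − 10 = 0 → (1,4,0)

1,4,0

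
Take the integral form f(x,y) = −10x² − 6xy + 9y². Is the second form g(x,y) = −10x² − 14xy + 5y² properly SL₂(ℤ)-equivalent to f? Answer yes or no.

D₁ = 396, D₂ = 396
river cycle of f (length 4): (9, 6, -10), (-10, 14, 5), (5, 16, -7), (-7, 12, 9)
river cycle of g (length 4): (5, 14, -10), (-10, 6, 9), (9, 12, -7), (-7, 16, 5)
cycles differ ⇒ inequivalent

no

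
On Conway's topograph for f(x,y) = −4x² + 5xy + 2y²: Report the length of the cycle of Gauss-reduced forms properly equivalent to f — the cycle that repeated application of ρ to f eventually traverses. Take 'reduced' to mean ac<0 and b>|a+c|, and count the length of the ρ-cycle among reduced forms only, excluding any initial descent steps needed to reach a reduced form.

D = 57, ⌊√D⌋ = 7
river: ρ → (2,7,-1)
river: ρ → (-1,7,2)
river: ρ → (2,5,-4)
river: ρ → (-4,3,3)
river: ρ → (3,3,-4)
river: ρ → (-4,5,2)
ρ-cycle length = 6 (tail of 0 descent steps not counted)

6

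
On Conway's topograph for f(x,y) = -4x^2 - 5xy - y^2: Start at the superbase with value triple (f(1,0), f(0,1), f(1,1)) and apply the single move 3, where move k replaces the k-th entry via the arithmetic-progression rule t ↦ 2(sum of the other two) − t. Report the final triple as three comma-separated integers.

start (-4,-1,-10) = (f(1,0),f(0,1),f(1,1))
replace slot 3: 2·((-4)+(-1)) − (-10) = 0 → (-4,-1,0)

-4,-1,0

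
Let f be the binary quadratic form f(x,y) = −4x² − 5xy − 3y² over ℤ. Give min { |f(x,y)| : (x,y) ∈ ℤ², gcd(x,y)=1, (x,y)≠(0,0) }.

translate: b→-3 (≡5 mod 8), so (4,5,3)→(4,-3,2)
flip: (4,-3,2)→(2,3,4)
translate: b→-1 (≡3 mod 4), so (2,3,4)→(2,-1,3)
reduced (well bottom): (2,-1,3) with a≤c, −a<b≤a
well minimum |f| = |-2| = 2 (negative-definite)

2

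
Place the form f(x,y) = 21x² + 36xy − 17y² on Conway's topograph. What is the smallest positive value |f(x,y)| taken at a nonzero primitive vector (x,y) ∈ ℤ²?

river: ρ → (-17,32,25)
river: ρ → (25,18,-24)
river: ρ → (-24,30,19)
river: ρ → (19,46,-8)
river: ρ → (-8,50,7)
river: ρ → (7,48,-15)
river: ρ → (-15,42,16)
river: ρ → (16,22,-35)
river: ρ → (-35,48,3)
river: ρ → (3,48,-35)
river: ρ → (-35,22,16)
river: ρ → (16,42,-15)
river: ρ → (-15,48,7)
river: ρ → (7,50,-8)
river: ρ → (-8,46,19)
river: ρ → (19,30,-24)
river: ρ → (-24,18,25)
river: ρ → (25,32,-17)
river: ρ → (-17,36,21)
river: ρ → (21,48,-5)
river: ρ → (-5,52,1)
river: ρ → (1,52,-5)
river: ρ → (-5,48,21)
river: ρ → (21,36,-17)
closes: descent 0, river 24
min |a| on river = 1

1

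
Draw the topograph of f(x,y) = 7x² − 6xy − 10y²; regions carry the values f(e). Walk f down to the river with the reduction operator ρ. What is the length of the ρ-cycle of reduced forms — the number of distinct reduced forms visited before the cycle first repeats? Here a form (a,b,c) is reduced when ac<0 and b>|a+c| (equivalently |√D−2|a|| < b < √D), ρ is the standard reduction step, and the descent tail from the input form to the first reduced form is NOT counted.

D = 316, ⌊√D⌋ = 17
descent: ρ → (-10,6,7)  [lands on river]
river: ρ → (7,8,-9)
river: ρ → (-9,10,6)
river: ρ → (6,14,-5)
river: ρ → (-5,16,3)
river: ρ → (3,14,-10)
ρ-cycle length = 6 (tail of 1 descent step not counted)

6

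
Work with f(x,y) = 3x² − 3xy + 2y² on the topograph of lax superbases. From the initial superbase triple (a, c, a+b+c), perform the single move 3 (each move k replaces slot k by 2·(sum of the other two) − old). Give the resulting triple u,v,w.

start (3,2,2) = (f(1,0),f(0,1),f(1,1))
replace slot 3: 2·(3+2) − 2 = 8 → (3,2,8)

3,2,8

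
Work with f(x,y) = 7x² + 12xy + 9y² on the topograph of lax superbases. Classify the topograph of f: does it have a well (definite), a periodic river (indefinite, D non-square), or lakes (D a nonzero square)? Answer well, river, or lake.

D = b²−4ac = 12² − 4·7·9 = -108
D < 0 ⇒ definite ⇒ every region one sign ⇒ single well

well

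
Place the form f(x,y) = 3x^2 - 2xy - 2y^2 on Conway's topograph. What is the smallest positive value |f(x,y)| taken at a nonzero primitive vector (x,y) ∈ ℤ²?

descent: ρ → (-2,2,3)  [lands on river]
river: ρ → (3,4,-1)
river: ρ → (-1,4,3)
river: ρ → (3,2,-2)
closes: descent 1, river 4
min |a| on river = 1

1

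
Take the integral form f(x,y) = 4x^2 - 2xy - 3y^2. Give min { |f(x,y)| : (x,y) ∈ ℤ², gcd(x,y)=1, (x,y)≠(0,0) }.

descent: ρ → (-3,2,4)  [lands on river]
river: ρ → (4,6,-1)
river: ρ → (-1,6,4)
river: ρ → (4,2,-3)
river: ρ → (-3,4,3)
river: ρ → (3,2,-4)
river: ρ → (-4,6,1)
river: ρ → (1,6,-4)
river: ρ → (-4,2,3)
river: ρ → (3,4,-3)
closes: descent 1, river 10
min |a| on river = 1

1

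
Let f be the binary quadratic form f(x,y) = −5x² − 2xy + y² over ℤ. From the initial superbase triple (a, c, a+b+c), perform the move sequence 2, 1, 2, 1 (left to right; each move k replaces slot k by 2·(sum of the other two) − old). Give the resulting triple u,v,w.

start (-5,1,-6) = (f(1,0),f(0,1),f(1,1))
replace slot 2: 2·((-5)+(-6)) − 1 = -23 → (-5,-23,-6)
replace slot 1: 2·((-23)+(-6)) − (-5) = -53 → (-53,-23,-6)
replace slot 2: 2·((-53)+(-6)) − (-23) = -95 → (-53,-95,-6)
replace slot 1: 2·((-95)+(-6)) − (-53) = -149 → (-149,-95,-6)

-149,-95,-6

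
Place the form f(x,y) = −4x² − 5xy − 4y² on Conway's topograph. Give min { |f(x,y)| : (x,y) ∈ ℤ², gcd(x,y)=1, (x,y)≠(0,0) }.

translate: b→-3 (≡5 mod 8), so (4,5,4)→(4,-3,3)
flip: (4,-3,3)→(3,3,4)
reduced (well bottom): (3,3,4) with a≤c, −a<b≤a
well minimum |f| = |-3| = 3 (negative-definite)

3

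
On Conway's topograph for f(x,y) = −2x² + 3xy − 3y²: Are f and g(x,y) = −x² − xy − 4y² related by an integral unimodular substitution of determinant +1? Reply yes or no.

D₁ = -15, D₂ = -15
f is negative-definite; reduce −f:
−f: translate: b→1 (≡-3 mod 4), so (2,-3,3)→(2,1,2)
−f: reduced (well bottom): (2,1,2) with a≤c, −a<b≤a
flip sign back: reduced form of f is (-2,-1,-2)
g is negative-definite; reduce −g:
−g: reduced (well bottom): (1,1,4) with a≤c, −a<b≤a
flip sign back: reduced form of g is (-1,-1,-4)
reduced forms (-2, -1, -2) vs (-1, -1, -4) ⇒ inequivalent

no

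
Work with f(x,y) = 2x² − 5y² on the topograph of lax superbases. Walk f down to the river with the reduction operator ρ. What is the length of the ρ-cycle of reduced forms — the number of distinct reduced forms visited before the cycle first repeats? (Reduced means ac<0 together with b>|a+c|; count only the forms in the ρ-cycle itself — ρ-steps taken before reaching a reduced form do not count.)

D = 40, ⌊√D⌋ = 6
descent: ρ → (-5,0,2)
descent: ρ → (2,4,-3)  [lands on river]
river: ρ → (-3,2,3)
river: ρ → (3,4,-2)
river: ρ → (-2,4,3)
river: ρ → (3,2,-3)
river: ρ → (-3,4,2)
ρ-cycle length = 6 (tail of 2 descent steps not counted)

6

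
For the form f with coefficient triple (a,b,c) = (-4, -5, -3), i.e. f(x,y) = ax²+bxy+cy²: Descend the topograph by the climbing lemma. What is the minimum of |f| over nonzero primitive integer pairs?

translate: b→-3 (≡5 mod 8), so (4,5,3)→(4,-3,2)
flip: (4,-3,2)→(2,3,4)
translate: b→-1 (≡3 mod 4), so (2,3,4)→(2,-1,3)
reduced (well bottom): (2,-1,3) with a≤c, −a<b≤a
well minimum |f| = |-2| = 2 (negative-definite)

2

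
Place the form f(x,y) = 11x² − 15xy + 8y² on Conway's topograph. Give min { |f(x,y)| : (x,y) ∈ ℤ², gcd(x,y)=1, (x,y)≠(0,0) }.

translate: b→7 (≡-15 mod 22), so (11,-15,8)→(11,7,4)
flip: (11,7,4)→(4,-7,11)
translate: b→1 (≡-7 mod 8), so (4,-7,11)→(4,1,8)
reduced (well bottom): (4,1,8) with a≤c, −a<b≤a
well minimum = a = 4

4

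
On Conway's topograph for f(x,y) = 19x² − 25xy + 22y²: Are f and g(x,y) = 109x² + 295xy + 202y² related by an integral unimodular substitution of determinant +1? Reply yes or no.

D₁ = -1047, D₂ = -1047
f: translate: b→13 (≡-25 mod 38), so (19,-25,22)→(19,13,16)
f: flip: (19,13,16)→(16,-13,19)
f: reduced (well bottom): (16,-13,19) with a≤c, −a<b≤a
g: translate: b→77 (≡295 mod 218), so (109,295,202)→(109,77,16)
g: flip: (109,77,16)→(16,-77,109)
g: translate: b→-13 (≡-77 mod 32), so (16,-77,109)→(16,-13,19)
g: reduced (well bottom): (16,-13,19) with a≤c, −a<b≤a
reduced forms (16, -13, 19) vs (16, -13, 19) ⇒ equivalent

yes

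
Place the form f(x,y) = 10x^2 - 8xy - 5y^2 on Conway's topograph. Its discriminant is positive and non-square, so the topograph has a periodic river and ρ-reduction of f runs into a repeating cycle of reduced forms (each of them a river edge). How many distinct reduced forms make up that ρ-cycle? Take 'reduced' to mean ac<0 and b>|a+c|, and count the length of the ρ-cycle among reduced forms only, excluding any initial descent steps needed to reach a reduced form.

D = 264, ⌊√D⌋ = 16
descent: ρ → (-5,8,10)  [lands on river]
river: ρ → (10,12,-3)
river: ρ → (-3,12,10)
river: ρ → (10,8,-5)
river: ρ → (-5,12,6)
river: ρ → (6,12,-5)
ρ-cycle length = 6 (tail of 1 descent step not counted)

6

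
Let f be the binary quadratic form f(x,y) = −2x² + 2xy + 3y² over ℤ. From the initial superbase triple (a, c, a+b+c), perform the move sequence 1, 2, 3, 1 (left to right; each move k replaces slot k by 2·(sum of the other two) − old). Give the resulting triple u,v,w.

start (-2,3,3) = (f(1,0),f(0,1),f(1,1))
replace slot 1: 2·(3+3) − (-2) = 14 → (14,3,3)
replace slot 2: 2·(14+3) − 3 = 31 → (14,31,3)
replace slot 3: 2·(14+31) − 3 = 87 → (14,31,87)
replace slot 1: 2·(31+87) − 14 = 222 → (222,31,87)

222,31,87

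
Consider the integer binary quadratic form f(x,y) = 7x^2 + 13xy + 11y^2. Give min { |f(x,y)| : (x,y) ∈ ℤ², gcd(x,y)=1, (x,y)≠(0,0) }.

translate: b→-1 (≡13 mod 14), so (7,13,11)→(7,-1,5)
flip: (7,-1,5)→(5,1,7)
reduced (well bottom): (5,1,7) with a≤c, −a<b≤a
well minimum = a = 5

5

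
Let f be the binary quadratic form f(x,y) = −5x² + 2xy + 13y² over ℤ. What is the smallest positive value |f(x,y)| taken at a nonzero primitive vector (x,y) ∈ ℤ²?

descent: ρ → (13,-2,-5)
descent: ρ → (-5,12,6)  [lands on river]
river: ρ → (6,12,-5)
river: ρ → (-5,8,10)
river: ρ → (10,12,-3)
river: ρ → (-3,12,10)
river: ρ → (10,8,-5)
closes: descent 2, river 6
min |a| on river = 3

3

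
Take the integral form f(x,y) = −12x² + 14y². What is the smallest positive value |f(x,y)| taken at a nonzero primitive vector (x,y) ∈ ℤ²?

descent: ρ → (14,0,-12)
descent: ρ → (-12,24,2)  [lands on river]
river: ρ → (2,24,-12)
closes: descent 2, river 2
min |a| on river = 2

2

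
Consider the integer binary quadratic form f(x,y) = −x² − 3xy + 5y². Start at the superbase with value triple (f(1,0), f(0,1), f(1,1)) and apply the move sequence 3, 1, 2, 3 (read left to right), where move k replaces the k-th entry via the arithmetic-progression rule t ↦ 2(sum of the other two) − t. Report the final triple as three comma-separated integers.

start (-1,5,1) = (f(1,0),f(0,1),f(1,1))
replace slot 3: 2·((-1)+5) − 1 = 7 → (-1,5,7)
replace slot 1: 2·(5+7) − (-1) = 25 → (25,5,7)
replace slot 2: 2·(25+7) − 5 = 59 → (25,59,7)
replace slot 3: 2·(25+59) − 7 = 161 → (25,59,161)

25,59,161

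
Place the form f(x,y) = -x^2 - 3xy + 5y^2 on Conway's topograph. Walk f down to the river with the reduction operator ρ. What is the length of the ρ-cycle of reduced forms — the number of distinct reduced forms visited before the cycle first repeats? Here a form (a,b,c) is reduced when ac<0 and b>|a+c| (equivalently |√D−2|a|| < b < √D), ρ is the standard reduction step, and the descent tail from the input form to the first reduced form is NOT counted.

D = 29, ⌊√D⌋ = 5
descent: ρ → (5,3,-1)
descent: ρ → (-1,5,1)  [lands on river]
river: ρ → (1,5,-1)
ρ-cycle length = 2 (tail of 2 descent steps not counted)

2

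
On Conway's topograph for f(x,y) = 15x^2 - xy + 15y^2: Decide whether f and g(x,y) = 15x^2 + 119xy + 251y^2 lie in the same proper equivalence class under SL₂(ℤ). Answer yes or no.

D₁ = -899, D₂ = -899
f: flip: (15,-1,15)→(15,1,15)
f: reduced (well bottom): (15,1,15) with a≤c, −a<b≤a
g: translate: b→-1 (≡119 mod 30), so (15,119,251)→(15,-1,15)
g: flip: (15,-1,15)→(15,1,15)
g: reduced (well bottom): (15,1,15) with a≤c, −a<b≤a
reduced forms (15, 1, 15) vs (15, 1, 15) ⇒ equivalent

yes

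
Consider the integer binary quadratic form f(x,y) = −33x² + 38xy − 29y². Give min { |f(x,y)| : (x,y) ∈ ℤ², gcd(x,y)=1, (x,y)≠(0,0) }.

translate: b→28 (≡-38 mod 66), so (33,-38,29)→(33,28,24)
flip: (33,28,24)→(24,-28,33)
translate: b→20 (≡-28 mod 48), so (24,-28,33)→(24,20,29)
reduced (well bottom): (24,20,29) with a≤c, −a<b≤a
well minimum |f| = |-24| = 24 (negative-definite)

24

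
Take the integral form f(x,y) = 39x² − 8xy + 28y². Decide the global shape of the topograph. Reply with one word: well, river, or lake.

D = b²−4ac = (-8)² − 4·39·28 = -4304
D < 0 ⇒ definite ⇒ every region one sign ⇒ single well

well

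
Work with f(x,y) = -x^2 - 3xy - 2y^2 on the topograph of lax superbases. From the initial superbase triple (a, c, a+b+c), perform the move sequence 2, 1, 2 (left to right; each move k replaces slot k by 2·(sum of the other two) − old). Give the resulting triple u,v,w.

start (-1,-2,-6) = (f(1,0),f(0,1),f(1,1))
replace slot 2: 2·((-1)+(-6)) − (-2) = -12 → (-1,-12,-6)
replace slot 1: 2·((-12)+(-6)) − (-1) = -35 → (-35,-12,-6)
replace slot 2: 2·((-35)+(-6)) − (-12) = -70 → (-35,-70,-6)

-35,-70,-6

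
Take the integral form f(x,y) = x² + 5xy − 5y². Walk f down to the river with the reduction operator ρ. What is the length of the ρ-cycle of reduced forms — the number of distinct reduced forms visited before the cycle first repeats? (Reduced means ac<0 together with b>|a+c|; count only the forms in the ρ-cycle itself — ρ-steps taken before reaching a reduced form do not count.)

D = 45, ⌊√D⌋ = 6
river: ρ → (-5,5,1)
river: ρ → (1,5,-5)
ρ-cycle length = 2 (tail of 0 descent steps not counted)

2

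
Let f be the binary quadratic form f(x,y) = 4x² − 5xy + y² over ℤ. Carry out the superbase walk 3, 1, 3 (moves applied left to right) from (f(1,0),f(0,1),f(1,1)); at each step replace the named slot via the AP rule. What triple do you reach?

start (4,1,0) = (f(1,0),f(0,1),f(1,1))
replace slot 3: 2·(4+1) − 0 = 10 → (4,1,10)
replace slot 1: 2·(1+10) − 4 = 18 → (18,1,10)
replace slot 3: 2·(18+1) − 10 = 28 → (18,1,28)

18,1,28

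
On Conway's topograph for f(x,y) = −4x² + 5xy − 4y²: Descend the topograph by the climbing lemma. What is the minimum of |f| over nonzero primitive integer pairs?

translate: b→3 (≡-5 mod 8), so (4,-5,4)→(4,3,3)
flip: (4,3,3)→(3,-3,4)
translate: b→3 (≡-3 mod 6), so (3,-3,4)→(3,3,4)
reduced (well bottom): (3,3,4) with a≤c, −a<b≤a
well minimum |f| = |-3| = 3 (negative-definite)

3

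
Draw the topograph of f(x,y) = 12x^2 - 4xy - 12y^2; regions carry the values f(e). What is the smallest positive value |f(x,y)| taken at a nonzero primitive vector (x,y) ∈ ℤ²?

descent: ρ → (-12,4,12)  [lands on river]
river: ρ → (12,20,-4)
river: ρ → (-4,20,12)
river: ρ → (12,4,-12)
river: ρ → (-12,20,4)
river: ρ → (4,20,-12)
closes: descent 1, river 6
min |a| on river = 4

4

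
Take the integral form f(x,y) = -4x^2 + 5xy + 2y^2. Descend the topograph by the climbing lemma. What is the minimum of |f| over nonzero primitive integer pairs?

river: ρ → (2,7,-1)
river: ρ → (-1,7,2)
river: ρ → (2,5,-4)
river: ρ → (-4,3,3)
river: ρ → (3,3,-4)
river: ρ → (-4,5,2)
closes: descent 0, river 6
min |a| on river = 1

1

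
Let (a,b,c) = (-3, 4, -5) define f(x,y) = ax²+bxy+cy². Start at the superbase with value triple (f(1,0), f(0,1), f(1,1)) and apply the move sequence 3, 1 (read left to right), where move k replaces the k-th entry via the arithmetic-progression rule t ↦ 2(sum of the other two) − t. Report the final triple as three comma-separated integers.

start (-3,-5,-4) = (f(1,0),f(0,1),f(1,1))
replace slot 3: 2·((-3)+(-5)) − (-4) = -12 → (-3,-5,-12)
replace slot 1: 2·((-5)+(-12)) − (-3) = -31 → (-31,-5,-12)

-31,-5,-12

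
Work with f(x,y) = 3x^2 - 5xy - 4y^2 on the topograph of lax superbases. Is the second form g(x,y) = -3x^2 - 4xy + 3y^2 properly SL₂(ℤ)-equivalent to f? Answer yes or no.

D₁ = 73, D₂ = 52
discriminants differ ⇒ not SL₂(ℤ)-equivalent

no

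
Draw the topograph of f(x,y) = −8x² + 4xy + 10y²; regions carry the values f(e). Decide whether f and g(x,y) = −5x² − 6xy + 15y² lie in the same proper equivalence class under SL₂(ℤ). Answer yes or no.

D₁ = 336, D₂ = 336
river cycle of f (length 6): (10, 16, -2), (-2, 16, 10), (10, 4, -8), (-8, 12, 6), (6, 12, -8), (-8, 4, 10)
river cycle of g (length 4): (-5, 14, 7), (7, 14, -5), (-5, 16, 4), (4, 16, -5)
cycles differ ⇒ inequivalent

no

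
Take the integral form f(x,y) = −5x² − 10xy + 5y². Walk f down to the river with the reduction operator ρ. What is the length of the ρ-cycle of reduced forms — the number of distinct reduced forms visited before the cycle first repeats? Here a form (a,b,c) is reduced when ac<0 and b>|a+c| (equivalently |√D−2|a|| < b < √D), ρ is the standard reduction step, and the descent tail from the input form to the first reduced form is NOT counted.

D = 200, ⌊√D⌋ = 14
descent: ρ → (5,10,-5)  [lands on river]
river: ρ → (-5,10,5)
ρ-cycle length = 2 (tail of 1 descent step not counted)

2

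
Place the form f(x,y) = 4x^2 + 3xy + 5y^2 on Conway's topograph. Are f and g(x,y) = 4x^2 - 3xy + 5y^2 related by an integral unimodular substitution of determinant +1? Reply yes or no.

D₁ = -71, D₂ = -71
f: reduced (well bottom): (4,3,5) with a≤c, −a<b≤a
g: reduced (well bottom): (4,-3,5) with a≤c, −a<b≤a
reduced forms (4, 3, 5) vs (4, -3, 5) ⇒ inequivalent

no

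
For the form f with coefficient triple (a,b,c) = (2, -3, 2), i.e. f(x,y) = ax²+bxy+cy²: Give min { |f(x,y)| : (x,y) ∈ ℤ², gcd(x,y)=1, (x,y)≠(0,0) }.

translate: b→1 (≡-3 mod 4), so (2,-3,2)→(2,1,1)
flip: (2,1,1)→(1,-1,2)
translate: b→1 (≡-1 mod 2), so (1,-1,2)→(1,1,2)
reduced (well bottom): (1,1,2) with a≤c, −a<b≤a
well minimum = a = 1

1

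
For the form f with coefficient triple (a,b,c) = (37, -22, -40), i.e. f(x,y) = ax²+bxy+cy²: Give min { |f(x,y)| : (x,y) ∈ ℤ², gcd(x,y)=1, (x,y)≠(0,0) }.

descent: ρ → (-40,22,37)  [lands on river]
river: ρ → (37,52,-25)
river: ρ → (-25,48,41)
river: ρ → (41,34,-32)
river: ρ → (-32,30,43)
river: ρ → (43,56,-19)
river: ρ → (-19,58,40)
river: ρ → (40,22,-37)
river: ρ → (-37,52,25)
river: ρ → (25,48,-41)
river: ρ → (-41,34,32)
river: ρ → (32,30,-43)
river: ρ → (-43,56,19)
river: ρ → (19,58,-40)
closes: descent 1, river 14
min |a| on river = 19

19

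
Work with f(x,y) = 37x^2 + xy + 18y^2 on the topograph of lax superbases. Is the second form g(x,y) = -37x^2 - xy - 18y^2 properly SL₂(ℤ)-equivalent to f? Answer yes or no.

D₁ = -2663, D₂ = -2663
f: flip: (37,1,18)→(18,-1,37)
f: reduced (well bottom): (18,-1,37) with a≤c, −a<b≤a
g is negative-definite; reduce −g:
−g: flip: (37,1,18)→(18,-1,37)
−g: reduced (well bottom): (18,-1,37) with a≤c, −a<b≤a
flip sign back: reduced form of g is (-18,1,-37)
reduced forms (18, -1, 37) vs (-18, 1, -37) ⇒ inequivalent

no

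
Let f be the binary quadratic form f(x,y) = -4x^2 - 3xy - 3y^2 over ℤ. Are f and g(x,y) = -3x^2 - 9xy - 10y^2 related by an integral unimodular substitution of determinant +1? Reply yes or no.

D₁ = -39, D₂ = -39
f is negative-definite; reduce −f:
−f: flip: (4,3,3)→(3,-3,4)
−f: translate: b→3 (≡-3 mod 6), so (3,-3,4)→(3,3,4)
−f: reduced (well bottom): (3,3,4) with a≤c, −a<b≤a
flip sign back: reduced form of f is (-3,-3,-4)
g is negative-definite; reduce −g:
−g: translate: b→3 (≡9 mod 6), so (3,9,10)→(3,3,4)
−g: reduced (well bottom): (3,3,4) with a≤c, −a<b≤a
flip sign back: reduced form of g is (-3,-3,-4)
reduced forms (-3, -3, -4) vs (-3, -3, -4) ⇒ equivalent

yes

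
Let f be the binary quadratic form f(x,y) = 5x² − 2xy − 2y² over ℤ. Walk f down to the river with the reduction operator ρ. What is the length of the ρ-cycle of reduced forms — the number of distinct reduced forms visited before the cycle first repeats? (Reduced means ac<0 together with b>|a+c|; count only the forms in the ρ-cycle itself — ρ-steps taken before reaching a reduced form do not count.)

D = 44, ⌊√D⌋ = 6
descent: ρ → (-2,6,1)  [lands on river]
river: ρ → (1,6,-2)
ρ-cycle length = 2 (tail of 1 descent step not counted)

2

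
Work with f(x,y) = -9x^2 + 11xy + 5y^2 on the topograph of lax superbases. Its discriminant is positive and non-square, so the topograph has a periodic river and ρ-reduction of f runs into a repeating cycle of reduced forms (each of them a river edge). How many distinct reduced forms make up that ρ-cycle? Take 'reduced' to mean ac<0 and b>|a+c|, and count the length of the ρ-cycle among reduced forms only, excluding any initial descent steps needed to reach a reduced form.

D = 301, ⌊√D⌋ = 17
river: ρ → (5,9,-11)
river: ρ → (-11,13,3)
river: ρ → (3,17,-1)
river: ρ → (-1,17,3)
river: ρ → (3,13,-11)
river: ρ → (-11,9,5)
river: ρ → (5,11,-9)
river: ρ → (-9,7,7)
river: ρ → (7,7,-9)
river: ρ → (-9,11,5)
ρ-cycle length = 10 (tail of 0 descent steps not counted)

10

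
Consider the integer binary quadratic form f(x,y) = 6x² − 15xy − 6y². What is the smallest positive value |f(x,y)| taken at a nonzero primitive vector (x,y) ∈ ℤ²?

descent: ρ → (-6,15,6)  [lands on river]
river: ρ → (6,9,-12)
river: ρ → (-12,15,3)
river: ρ → (3,15,-12)
river: ρ → (-12,9,6)
river: ρ → (6,15,-6)
river: ρ → (-6,9,12)
river: ρ → (12,15,-3)
river: ρ → (-3,15,12)
river: ρ → (12,9,-6)
closes: descent 1, river 10
min |a| on river = 3

3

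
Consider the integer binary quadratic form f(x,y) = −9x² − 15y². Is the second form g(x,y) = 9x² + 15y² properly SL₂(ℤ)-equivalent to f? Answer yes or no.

D₁ = -540, D₂ = -540
f is negative-definite; reduce −f:
−f: reduced (well bottom): (9,0,15) with a≤c, −a<b≤a
flip sign back: reduced form of f is (-9,0,-15)
g: reduced (well bottom): (9,0,15) with a≤c, −a<b≤a
reduced forms (-9, 0, -15) vs (9, 0, 15) ⇒ inequivalent

no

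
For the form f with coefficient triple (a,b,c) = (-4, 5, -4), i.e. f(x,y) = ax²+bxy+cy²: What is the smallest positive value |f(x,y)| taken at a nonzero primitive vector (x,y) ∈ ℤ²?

translate: b→3 (≡-5 mod 8), so (4,-5,4)→(4,3,3)
flip: (4,3,3)→(3,-3,4)
translate: b→3 (≡-3 mod 6), so (3,-3,4)→(3,3,4)
reduced (well bottom): (3,3,4) with a≤c, −a<b≤a
well minimum |f| = |-3| = 3 (negative-definite)

3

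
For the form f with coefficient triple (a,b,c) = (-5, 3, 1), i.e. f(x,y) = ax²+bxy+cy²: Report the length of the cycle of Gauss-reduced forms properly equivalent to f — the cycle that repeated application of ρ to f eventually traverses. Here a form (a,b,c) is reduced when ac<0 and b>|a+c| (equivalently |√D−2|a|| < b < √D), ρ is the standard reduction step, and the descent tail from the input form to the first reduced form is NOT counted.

D = 29, ⌊√D⌋ = 5
descent: ρ → (1,5,-1)  [lands on river]
river: ρ → (-1,5,1)
ρ-cycle length = 2 (tail of 1 descent step not counted)

2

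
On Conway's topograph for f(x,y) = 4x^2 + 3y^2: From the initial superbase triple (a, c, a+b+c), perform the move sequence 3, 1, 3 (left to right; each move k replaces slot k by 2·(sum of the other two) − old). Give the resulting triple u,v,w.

start (4,3,7) = (f(1,0),f(0,1),f(1,1))
replace slot 3: 2·(4+3) − 7 = 7 → (4,3,7)
replace slot 1: 2·(3+7) − 4 = 16 → (16,3,7)
replace slot 3: 2·(16+3) − 7 = 31 → (16,3,31)

16,3,31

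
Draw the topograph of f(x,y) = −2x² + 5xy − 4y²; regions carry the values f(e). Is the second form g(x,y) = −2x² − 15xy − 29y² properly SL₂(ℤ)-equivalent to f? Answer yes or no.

D₁ = -7, D₂ = -7
f is negative-definite; reduce −f:
−f: translate: b→-1 (≡-5 mod 4), so (2,-5,4)→(2,-1,1)
−f: flip: (2,-1,1)→(1,1,2)
−f: reduced (well bottom): (1,1,2) with a≤c, −a<b≤a
flip sign back: reduced form of f is (-1,-1,-2)
g is negative-definite; reduce −g:
−g: translate: b→-1 (≡15 mod 4), so (2,15,29)→(2,-1,1)
−g: flip: (2,-1,1)→(1,1,2)
−g: reduced (well bottom): (1,1,2) with a≤c, −a<b≤a
flip sign back: reduced form of g is (-1,-1,-2)
reduced forms (-1, -1, -2) vs (-1, -1, -2) ⇒ equivalent

yes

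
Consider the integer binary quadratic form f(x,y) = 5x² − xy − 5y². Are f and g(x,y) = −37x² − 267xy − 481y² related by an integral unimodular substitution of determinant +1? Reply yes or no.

D₁ = 101, D₂ = 101
river cycle of f (length 6): (-5, 1, 5), (5, 9, -1), (-1, 9, 5), (5, 1, -5), (-5, 9, 1), (1, 9, -5)
river cycle of g (length 6): (-5, 1, 5), (5, 9, -1), (-1, 9, 5), (5, 1, -5), (-5, 9, 1), (1, 9, -5)
cycles coincide ⇒ equivalent

yes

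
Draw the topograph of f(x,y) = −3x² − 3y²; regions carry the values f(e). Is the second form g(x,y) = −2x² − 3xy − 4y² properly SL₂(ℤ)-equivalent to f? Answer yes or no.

D₁ = -36, D₂ = -23
discriminants differ ⇒ not SL₂(ℤ)-equivalent

no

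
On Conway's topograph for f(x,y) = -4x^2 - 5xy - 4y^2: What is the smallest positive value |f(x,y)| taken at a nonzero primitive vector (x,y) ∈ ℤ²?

translate: b→-3 (≡5 mod 8), so (4,5,4)→(4,-3,3)
flip: (4,-3,3)→(3,3,4)
reduced (well bottom): (3,3,4) with a≤c, −a<b≤a
well minimum |f| = |-3| = 3 (negative-definite)

3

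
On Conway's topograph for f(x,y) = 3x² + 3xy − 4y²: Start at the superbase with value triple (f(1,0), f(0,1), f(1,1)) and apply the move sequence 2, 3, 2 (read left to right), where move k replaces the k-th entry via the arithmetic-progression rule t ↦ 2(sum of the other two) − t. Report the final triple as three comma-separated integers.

start (3,-4,2) = (f(1,0),f(0,1),f(1,1))
replace slot 2: 2·(3+2) − (-4) = 14 → (3,14,2)
replace slot 3: 2·(3+14) − 2 = 32 → (3,14,32)
replace slot 2: 2·(3+32) − 14 = 56 → (3,56,32)

3,56,32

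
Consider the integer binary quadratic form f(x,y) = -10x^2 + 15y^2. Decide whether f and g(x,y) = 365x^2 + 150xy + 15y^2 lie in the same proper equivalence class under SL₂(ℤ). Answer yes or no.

D₁ = 600, D₂ = 600
river cycle of f (length 2): (-10, 20, 5), (5, 20, -10)
river cycle of g (length 2): (-10, 20, 5), (5, 20, -10)
cycles coincide ⇒ equivalent

yes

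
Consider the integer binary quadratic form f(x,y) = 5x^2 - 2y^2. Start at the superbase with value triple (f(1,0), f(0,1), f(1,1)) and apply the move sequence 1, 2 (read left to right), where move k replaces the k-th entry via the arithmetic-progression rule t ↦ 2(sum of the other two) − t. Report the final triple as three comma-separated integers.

start (5,-2,3) = (f(1,0),f(0,1),f(1,1))
replace slot 1: 2·((-2)+3) − 5 = -3 → (-3,-2,3)
replace slot 2: 2·((-3)+3) − (-2) = 2 → (-3,2,3)

-3,2,3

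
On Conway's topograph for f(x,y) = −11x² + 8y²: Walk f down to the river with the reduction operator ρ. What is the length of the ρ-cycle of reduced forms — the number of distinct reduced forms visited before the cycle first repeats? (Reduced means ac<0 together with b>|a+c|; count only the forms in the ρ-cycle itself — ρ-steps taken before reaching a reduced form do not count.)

D = 352, ⌊√D⌋ = 18
descent: ρ → (8,16,-3)  [lands on river]
river: ρ → (-3,14,13)
river: ρ → (13,12,-4)
river: ρ → (-4,12,13)
river: ρ → (13,14,-3)
river: ρ → (-3,16,8)
ρ-cycle length = 6 (tail of 1 descent step not counted)

6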